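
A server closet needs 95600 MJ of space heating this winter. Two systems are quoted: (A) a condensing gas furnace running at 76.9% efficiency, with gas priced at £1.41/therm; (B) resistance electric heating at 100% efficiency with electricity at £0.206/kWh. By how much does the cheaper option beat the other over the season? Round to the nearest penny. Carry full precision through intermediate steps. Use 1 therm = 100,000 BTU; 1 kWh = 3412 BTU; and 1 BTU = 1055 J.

Heat load = 95600 MJ = 95,600,000,000 J / 1055 = 90,616,114 BTU
Gas: input = 90,616,114 / 0.769 = 117,836,299 BTU = 1,178 therm → 1,178 × £1.41 = £1,661.49
Electric: 90,616,114 BTU / 3412 = 26,560 kWh → × £0.206 = £5,470.96
Difference = |£1,661.49 − £5,470.96| = £3,809.47

£3809.47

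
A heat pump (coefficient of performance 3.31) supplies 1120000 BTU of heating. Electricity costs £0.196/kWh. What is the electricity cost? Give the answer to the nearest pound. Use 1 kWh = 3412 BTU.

£19

Heat delivered = 1,120,000 BTU / 3412 = 328.3 kWh
Electrical input = 328.3 kWh / 3.31 = 99.17 kWh
Cost = 99.17 × £0.196/kWh = £19.44 ≈ £19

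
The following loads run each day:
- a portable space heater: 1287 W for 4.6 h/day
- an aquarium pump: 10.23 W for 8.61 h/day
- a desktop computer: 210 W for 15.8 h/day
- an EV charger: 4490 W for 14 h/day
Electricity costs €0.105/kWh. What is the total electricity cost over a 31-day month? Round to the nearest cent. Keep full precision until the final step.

€234.97

portable space heater: 1287 W × 4.6 h × 31 d = 183,526 Wh = 183.5 kWh
aquarium pump: 10.23 W × 8.61 h × 31 d = 2,730 Wh = 2.73 kWh
desktop computer: 210 W × 15.8 h × 31 d = 102,858 Wh = 102.9 kWh
EV charger: 4490 W × 14 h × 31 d = 1,948,660 Wh = 1,949 kWh
Total energy = 183.5 + 2.73 + 102.9 + 1,949 = 2,238 kWh
Cost = 2,238 kWh × €0.105 = €234.97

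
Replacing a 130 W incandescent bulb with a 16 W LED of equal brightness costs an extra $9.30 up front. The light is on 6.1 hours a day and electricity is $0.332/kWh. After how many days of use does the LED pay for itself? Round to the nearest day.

40 days

Power saved = 130 − 16 = 114 W
Daily energy saved = 114 W × 6.1 h = 695.4 Wh = 0.6954 kWh
Daily savings = 0.6954 × $0.332 = $0.2309
Payback = $9.30 / $0.2309 per day = 40.28 days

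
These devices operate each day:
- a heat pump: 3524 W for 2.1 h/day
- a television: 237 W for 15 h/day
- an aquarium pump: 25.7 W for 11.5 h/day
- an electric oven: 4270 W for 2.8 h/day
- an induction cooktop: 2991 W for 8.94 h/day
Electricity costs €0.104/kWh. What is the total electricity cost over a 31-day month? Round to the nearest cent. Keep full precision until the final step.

heat pump: 3524 W × 2.1 h × 31 d = 229,412 Wh = 229.4 kWh
television: 237 W × 15 h × 31 d = 110,205 Wh = 110.2 kWh
aquarium pump: 25.7 W × 11.5 h × 31 d = 9,162 Wh = 9.162 kWh
electric oven: 4270 W × 2.8 h × 31 d = 370,636 Wh = 370.6 kWh
induction cooktop: 2991 W × 8.94 h × 31 d = 828,926 Wh = 828.9 kWh
Total energy = 229.4 + 110.2 + 9.162 + 370.6 + 828.9 = 1,548 kWh
Cost = 1,548 kWh × €0.104 = €161.03

€161.03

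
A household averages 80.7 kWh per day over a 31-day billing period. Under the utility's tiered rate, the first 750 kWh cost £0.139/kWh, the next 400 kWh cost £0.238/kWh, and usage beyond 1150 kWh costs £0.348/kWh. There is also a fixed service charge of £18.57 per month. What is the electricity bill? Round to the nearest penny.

£688.41

Usage = 80.7 kWh/day × 31 days = 2501.7 kWh
First 750 kWh × £0.139 = £104.25
Next 400 kWh × £0.238 = £95.20
Remaining 1351.7 kWh × £0.348 = £470.39
Energy charge = £669.84; + service £18.57 = £688.41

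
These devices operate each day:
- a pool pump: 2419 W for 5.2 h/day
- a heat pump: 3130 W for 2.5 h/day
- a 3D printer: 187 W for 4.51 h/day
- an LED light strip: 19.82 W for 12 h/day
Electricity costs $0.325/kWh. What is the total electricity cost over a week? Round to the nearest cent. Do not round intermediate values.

$48.88

pool pump: 2419 W × 5.2 h × 7 d = 88,052 Wh = 88.05 kWh
heat pump: 3130 W × 2.5 h × 7 d = 54,775 Wh = 54.77 kWh
3D printer: 187 W × 4.51 h × 7 d = 5,904 Wh = 5.904 kWh
LED light strip: 19.82 W × 12 h × 7 d = 1,665 Wh = 1.665 kWh
Total energy = 88.05 + 54.77 + 5.904 + 1.665 = 150.4 kWh
Cost = 150.4 kWh × $0.325 = $48.88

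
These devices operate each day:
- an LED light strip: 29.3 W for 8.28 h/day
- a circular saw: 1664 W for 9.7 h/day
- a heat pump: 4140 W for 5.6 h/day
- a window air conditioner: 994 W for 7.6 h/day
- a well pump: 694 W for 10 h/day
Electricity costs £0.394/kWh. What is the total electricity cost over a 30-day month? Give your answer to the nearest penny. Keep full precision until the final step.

£639.01

LED light strip: 29.3 W × 8.28 h × 30 d = 7,278 Wh = 7.278 kWh
circular saw: 1664 W × 9.7 h × 30 d = 484,224 Wh = 484.2 kWh
heat pump: 4140 W × 5.6 h × 30 d = 695,520 Wh = 695.5 kWh
window air conditioner: 994 W × 7.6 h × 30 d = 226,632 Wh = 226.6 kWh
well pump: 694 W × 10 h × 30 d = 208,200 Wh = 208.2 kWh
Total energy = 7.278 + 484.2 + 695.5 + 226.6 + 208.2 = 1,622 kWh
Cost = 1,622 kWh × £0.394 = £639.01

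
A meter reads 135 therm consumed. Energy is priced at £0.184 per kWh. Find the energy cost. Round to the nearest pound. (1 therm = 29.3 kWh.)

£728

135 therm × (29.3 kWh/therm) = 3,956 kWh
Cost = 3,956 kWh × £0.184/kWh = £727.81 ≈ £728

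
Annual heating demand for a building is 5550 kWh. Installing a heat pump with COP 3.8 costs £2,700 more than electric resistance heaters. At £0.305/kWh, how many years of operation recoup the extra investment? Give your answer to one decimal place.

Resistance: 5550 kWh × £0.305 = £1,692.75/yr
Heat pump: 5550 / 3.8 = 1461 kWh in → × £0.305 = £445.46/yr
Annual savings = £1,247.29
Payback = £2,700 / £1,247.29 = 2.16 years

2.2 years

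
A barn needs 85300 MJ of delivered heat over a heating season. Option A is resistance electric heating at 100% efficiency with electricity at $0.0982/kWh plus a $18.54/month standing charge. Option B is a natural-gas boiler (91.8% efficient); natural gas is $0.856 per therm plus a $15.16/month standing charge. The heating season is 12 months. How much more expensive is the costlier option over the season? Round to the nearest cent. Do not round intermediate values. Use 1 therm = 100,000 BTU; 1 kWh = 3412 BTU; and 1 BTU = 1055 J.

Heat load = 85300 MJ = 85,300,000,000 J / 1055 = 80,853,081 BTU
Gas: input = 80,853,081 / 0.918 = 88,075,251 BTU = 880.8 therm → 880.8 × $0.856 = $753.92; + 12 × $15.16 standing = $935.84
Electric: 80,853,081 BTU / 3412 = 23,700 kWh → × $0.0982 = $2,327.01; + 12 × $18.54 standing = $2,549.49
Difference = |$935.84 − $2,549.49| = $1,613.65

$1613.65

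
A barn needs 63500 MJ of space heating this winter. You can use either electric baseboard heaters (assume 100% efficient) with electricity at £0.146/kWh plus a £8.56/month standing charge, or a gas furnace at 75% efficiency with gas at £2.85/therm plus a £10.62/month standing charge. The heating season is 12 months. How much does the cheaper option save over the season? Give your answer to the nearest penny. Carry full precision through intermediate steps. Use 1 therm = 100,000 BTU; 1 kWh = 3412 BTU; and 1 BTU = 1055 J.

£263.60

Heat load = 63500 MJ = 63,500,000,000 J / 1055 = 60,189,573 BTU
Gas: input = 60,189,573 / 0.75 = 80,252,765 BTU = 802.5 therm → 802.5 × £2.85 = £2,287.20; + 12 × £10.62 standing = £2,414.64
Electric: 60,189,573 BTU / 3412 = 17,640 kWh → × £0.146 = £2,575.52; + 12 × £8.56 standing = £2,678.24
Difference = |£2,414.64 − £2,678.24| = £263.60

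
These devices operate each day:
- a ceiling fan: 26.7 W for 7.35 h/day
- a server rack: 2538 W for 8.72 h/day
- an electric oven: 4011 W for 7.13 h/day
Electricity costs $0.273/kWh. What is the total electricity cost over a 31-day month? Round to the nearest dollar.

$431

ceiling fan: 26.7 W × 7.35 h × 31 d = 6,084 Wh = 6.084 kWh
server rack: 2538 W × 8.72 h × 31 d = 686,072 Wh = 686.1 kWh
electric oven: 4011 W × 7.13 h × 31 d = 886,551 Wh = 886.6 kWh
Total energy = 6.084 + 686.1 + 886.6 = 1,579 kWh
Cost = 1,579 kWh × $0.273 = $430.99 ≈ $431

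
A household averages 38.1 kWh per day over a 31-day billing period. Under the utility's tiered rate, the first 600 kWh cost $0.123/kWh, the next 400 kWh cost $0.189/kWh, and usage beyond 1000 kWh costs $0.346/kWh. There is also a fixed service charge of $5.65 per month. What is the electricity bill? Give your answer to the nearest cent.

$217.71

Usage = 38.1 kWh/day × 31 days = 1181.1 kWh
First 600 kWh × $0.123 = $73.80
Next 400 kWh × $0.189 = $75.60
Remaining 181.1 kWh × $0.346 = $62.66
Energy charge = $212.06; + service $5.65 = $217.71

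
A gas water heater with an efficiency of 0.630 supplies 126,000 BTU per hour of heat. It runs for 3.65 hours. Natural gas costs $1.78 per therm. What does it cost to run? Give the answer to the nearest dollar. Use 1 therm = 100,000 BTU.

$13

Heat delivered = 126,000 BTU/h × 3.65 h = 459,900 BTU
Gas input = 459,900 / 0.630 = 730,000 BTU
= 730,000 / 100,000 = 7.3 therm
Cost = 7.3 × $1.78/therm = $12.99 ≈ $13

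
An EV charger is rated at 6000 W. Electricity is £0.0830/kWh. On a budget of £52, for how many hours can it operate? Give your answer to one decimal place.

104.4 h

Energy budget = £52 / £0.0830 per kWh = 626.5 kWh = 626,506 Wh
Runtime = 626,506 Wh / 6000 W = 104.4 h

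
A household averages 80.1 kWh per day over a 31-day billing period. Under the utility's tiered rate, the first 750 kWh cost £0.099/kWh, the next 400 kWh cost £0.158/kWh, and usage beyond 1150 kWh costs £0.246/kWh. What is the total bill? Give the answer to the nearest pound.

Usage = 80.1 kWh/day × 31 days = 2483.1 kWh
First 750 kWh × £0.099 = £74.25
Next 400 kWh × £0.158 = £63.20
Remaining 1333.1 kWh × £0.246 = £327.94
Total = £465.39 ≈ £465

£465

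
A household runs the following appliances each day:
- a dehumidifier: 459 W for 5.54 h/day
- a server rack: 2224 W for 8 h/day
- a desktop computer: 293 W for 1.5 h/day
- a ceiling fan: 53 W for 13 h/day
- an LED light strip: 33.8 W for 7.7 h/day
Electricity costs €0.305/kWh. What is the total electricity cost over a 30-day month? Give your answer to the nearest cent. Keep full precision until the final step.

dehumidifier: 459 W × 5.54 h × 30 d = 76,286 Wh = 76.29 kWh
server rack: 2224 W × 8 h × 30 d = 533,760 Wh = 533.8 kWh
desktop computer: 293 W × 1.5 h × 30 d = 13,185 Wh = 13.19 kWh
ceiling fan: 53 W × 13 h × 30 d = 20,670 Wh = 20.67 kWh
LED light strip: 33.8 W × 7.7 h × 30 d = 7,808 Wh = 7.808 kWh
Total energy = 76.29 + 533.8 + 13.19 + 20.67 + 7.808 = 651.7 kWh
Cost = 651.7 kWh × €0.305 = €198.77

€198.77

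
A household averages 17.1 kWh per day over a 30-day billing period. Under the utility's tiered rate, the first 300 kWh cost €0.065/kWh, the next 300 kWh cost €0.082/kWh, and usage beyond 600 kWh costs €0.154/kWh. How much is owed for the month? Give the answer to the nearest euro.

€37

Usage = 17.1 kWh/day × 30 days = 513 kWh
First 300 kWh × €0.065 = €19.50
Next 213 kWh × €0.082 = €17.47
Remaining tier: 0 kWh (not reached)
Total = €36.97 ≈ €37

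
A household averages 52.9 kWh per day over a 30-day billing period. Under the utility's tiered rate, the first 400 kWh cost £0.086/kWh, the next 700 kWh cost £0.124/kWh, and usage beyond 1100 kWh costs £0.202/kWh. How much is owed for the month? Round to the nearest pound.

£220

Usage = 52.9 kWh/day × 30 days = 1587 kWh
First 400 kWh × £0.086 = £34.40
Next 700 kWh × £0.124 = £86.80
Remaining 487 kWh × £0.202 = £98.37
Total = £219.57 ≈ £220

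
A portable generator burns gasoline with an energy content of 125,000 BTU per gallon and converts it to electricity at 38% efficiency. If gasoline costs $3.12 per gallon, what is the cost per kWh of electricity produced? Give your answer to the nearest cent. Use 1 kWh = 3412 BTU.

Electrical output per gallon = 125,000 BTU × 0.38 / 3412 BTU/kWh = 13.92 kWh
Cost per kWh = $3.12 / 13.92 kWh = $0.224

$0.22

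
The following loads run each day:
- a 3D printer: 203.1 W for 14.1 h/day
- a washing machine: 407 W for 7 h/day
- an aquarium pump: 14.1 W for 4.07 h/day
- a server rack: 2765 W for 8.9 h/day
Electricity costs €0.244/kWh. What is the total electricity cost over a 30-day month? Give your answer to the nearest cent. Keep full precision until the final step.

€222.37

3D printer: 203.1 W × 14.1 h × 30 d = 85,911 Wh = 85.91 kWh
washing machine: 407 W × 7 h × 30 d = 85,470 Wh = 85.47 kWh
aquarium pump: 14.1 W × 4.07 h × 30 d = 1,722 Wh = 1.722 kWh
server rack: 2765 W × 8.9 h × 30 d = 738,255 Wh = 738.3 kWh
Total energy = 85.91 + 85.47 + 1.722 + 738.3 = 911.4 kWh
Cost = 911.4 kWh × €0.244 = €222.37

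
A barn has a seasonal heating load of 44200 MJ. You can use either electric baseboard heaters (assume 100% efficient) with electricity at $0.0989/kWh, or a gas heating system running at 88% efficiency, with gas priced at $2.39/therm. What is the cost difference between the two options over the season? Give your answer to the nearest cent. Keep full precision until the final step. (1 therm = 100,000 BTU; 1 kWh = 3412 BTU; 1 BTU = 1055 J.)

Heat load = 44200 MJ = 44,200,000,000 J / 1055 = 41,895,735 BTU
Gas: input = 41,895,735 / 0.880 = 47,608,789 BTU = 476.1 therm → 476.1 × $2.39 = $1,137.85
Electric: 41,895,735 BTU / 3412 = 12,280 kWh → × $0.0989 = $1,214.39
Difference = |$1,137.85 − $1,214.39| = $76.54

$76.54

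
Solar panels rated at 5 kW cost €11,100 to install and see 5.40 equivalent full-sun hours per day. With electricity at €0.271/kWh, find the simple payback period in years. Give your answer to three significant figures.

Daily generation = 5 kW × 5.40 h = 27 kWh
Annual generation = 27 × 365 = 9855 kWh
Annual savings = 9855 × €0.271 = €2,670.71
Payback = €11,100 / €2,670.71 = 4.16 years

4.16 years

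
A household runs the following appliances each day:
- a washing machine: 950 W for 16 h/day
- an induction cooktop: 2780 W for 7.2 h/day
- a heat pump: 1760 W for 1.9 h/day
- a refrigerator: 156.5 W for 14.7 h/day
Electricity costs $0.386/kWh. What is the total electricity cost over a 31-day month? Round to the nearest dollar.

washing machine: 950 W × 16 h × 31 d = 471,200 Wh = 471.2 kWh
induction cooktop: 2780 W × 7.2 h × 31 d = 620,496 Wh = 620.5 kWh
heat pump: 1760 W × 1.9 h × 31 d = 103,664 Wh = 103.7 kWh
refrigerator: 156.5 W × 14.7 h × 31 d = 71,317 Wh = 71.32 kWh
Total energy = 471.2 + 620.5 + 103.7 + 71.32 = 1,267 kWh
Cost = 1,267 kWh × $0.386 = $488.94 ≈ $489

$489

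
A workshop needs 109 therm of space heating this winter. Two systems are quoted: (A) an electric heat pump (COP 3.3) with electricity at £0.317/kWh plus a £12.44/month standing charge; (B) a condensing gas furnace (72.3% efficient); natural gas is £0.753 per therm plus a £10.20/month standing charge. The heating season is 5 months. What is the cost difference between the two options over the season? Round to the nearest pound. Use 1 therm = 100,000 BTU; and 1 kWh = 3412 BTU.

Heat load = 109 therm × 100,000 = 10,900,000 BTU
Gas: input = 10,900,000 / 0.723 = 15,076,072 BTU = 150.8 therm → 150.8 × £0.753 = £113.52; + 5 × £10.20 standing = £164.52
Heat pump: 10,900,000 BTU / 3412 = 3,195 kWh heat; / 3.3 = 968.1 kWh in → × £0.317 = £306.88; + 5 × £12.44 standing = £369.08
Difference = |£164.52 − £369.08| = £204.55 ≈ £205

£205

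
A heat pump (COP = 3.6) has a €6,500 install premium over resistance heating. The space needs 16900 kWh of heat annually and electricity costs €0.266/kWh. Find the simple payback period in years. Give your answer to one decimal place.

2.0 years

Resistance: 16900 kWh × €0.266 = €4,495.40/yr
Heat pump: 16900 / 3.6 = 4694 kWh in → × €0.266 = €1,248.72/yr
Annual savings = €3,246.68
Payback = €6,500 / €3,246.68 = 2 years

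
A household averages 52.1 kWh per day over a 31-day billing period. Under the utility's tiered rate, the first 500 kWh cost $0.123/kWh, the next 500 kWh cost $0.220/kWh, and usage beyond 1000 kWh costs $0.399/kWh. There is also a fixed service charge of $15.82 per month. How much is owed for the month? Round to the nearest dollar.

$433

Usage = 52.1 kWh/day × 31 days = 1615.1 kWh
First 500 kWh × $0.123 = $61.50
Next 500 kWh × $0.220 = $110.00
Remaining 615.1 kWh × $0.399 = $245.42
Energy charge = $416.92; + service $15.82 = $432.74 ≈ $433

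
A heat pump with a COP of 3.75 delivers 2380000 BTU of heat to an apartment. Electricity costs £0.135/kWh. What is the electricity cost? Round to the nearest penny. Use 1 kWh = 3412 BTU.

£25.11

Heat delivered = 2,380,000 BTU / 3412 = 697.5 kWh
Electrical input = 697.5 kWh / 3.75 = 186 kWh
Cost = 186 × £0.135/kWh = £25.11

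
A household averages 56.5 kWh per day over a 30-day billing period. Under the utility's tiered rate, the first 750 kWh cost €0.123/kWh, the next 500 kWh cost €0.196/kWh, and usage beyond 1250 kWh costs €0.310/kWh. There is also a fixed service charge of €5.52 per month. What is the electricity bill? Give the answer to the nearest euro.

€334

Usage = 56.5 kWh/day × 30 days = 1695 kWh
First 750 kWh × €0.123 = €92.25
Next 500 kWh × €0.196 = €98.00
Remaining 445 kWh × €0.310 = €137.95
Energy charge = €328.20; + service €5.52 = €333.72 ≈ €334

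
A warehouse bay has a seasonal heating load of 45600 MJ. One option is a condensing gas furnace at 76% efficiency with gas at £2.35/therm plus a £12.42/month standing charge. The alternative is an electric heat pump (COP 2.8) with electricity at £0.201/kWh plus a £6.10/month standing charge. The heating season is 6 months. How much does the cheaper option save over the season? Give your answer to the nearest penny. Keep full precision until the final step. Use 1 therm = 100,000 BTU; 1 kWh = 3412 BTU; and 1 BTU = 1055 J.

Heat load = 45600 MJ = 45,600,000,000 J / 1055 = 43,222,749 BTU
Gas: input = 43,222,749 / 0.76 = 56,872,038 BTU = 568.7 therm → 568.7 × £2.35 = £1,336.49; + 6 × £12.42 standing = £1,411.01
Heat pump: 43,222,749 BTU / 3412 = 12,670 kWh heat; / 2.8 = 4,524 kWh in → × £0.201 = £909.37; + 6 × £6.10 standing = £945.97
Difference = |£1,411.01 − £945.97| = £465.04

£465.04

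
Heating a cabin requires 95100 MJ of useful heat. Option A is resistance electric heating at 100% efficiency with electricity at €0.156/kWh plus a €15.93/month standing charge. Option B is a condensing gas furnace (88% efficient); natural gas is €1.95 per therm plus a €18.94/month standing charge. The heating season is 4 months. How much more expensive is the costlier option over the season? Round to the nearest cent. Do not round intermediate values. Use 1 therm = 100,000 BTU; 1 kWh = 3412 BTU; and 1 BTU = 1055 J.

Heat load = 95100 MJ = 95,100,000,000 J / 1055 = 90,142,180 BTU
Gas: input = 90,142,180 / 0.88 = 102,434,296 BTU = 1,024 therm → 1,024 × €1.95 = €1,997.47; + 4 × €18.94 standing = €2,073.23
Electric: 90,142,180 BTU / 3412 = 26,420 kWh → × €0.156 = €4,121.39; + 4 × €15.93 standing = €4,185.11
Difference = |€2,073.23 − €4,185.11| = €2,111.88

€2111.88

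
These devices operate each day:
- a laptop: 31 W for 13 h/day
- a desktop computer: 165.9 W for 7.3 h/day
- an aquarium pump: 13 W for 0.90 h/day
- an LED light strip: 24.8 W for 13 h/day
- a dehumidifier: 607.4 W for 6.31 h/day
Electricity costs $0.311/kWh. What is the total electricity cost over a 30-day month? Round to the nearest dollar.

$54

laptop: 31 W × 13 h × 30 d = 12,090 Wh = 12.09 kWh
desktop computer: 165.9 W × 7.3 h × 30 d = 36,332 Wh = 36.33 kWh
aquarium pump: 13 W × 0.90 h × 30 d = 351 Wh = 0.351 kWh
LED light strip: 24.8 W × 13 h × 30 d = 9,672 Wh = 9.672 kWh
dehumidifier: 607.4 W × 6.31 h × 30 d = 114,981 Wh = 115 kWh
Total energy = 12.09 + 36.33 + 0.351 + 9.672 + 115 = 173.4 kWh
Cost = 173.4 kWh × $0.311 = $53.94 ≈ $54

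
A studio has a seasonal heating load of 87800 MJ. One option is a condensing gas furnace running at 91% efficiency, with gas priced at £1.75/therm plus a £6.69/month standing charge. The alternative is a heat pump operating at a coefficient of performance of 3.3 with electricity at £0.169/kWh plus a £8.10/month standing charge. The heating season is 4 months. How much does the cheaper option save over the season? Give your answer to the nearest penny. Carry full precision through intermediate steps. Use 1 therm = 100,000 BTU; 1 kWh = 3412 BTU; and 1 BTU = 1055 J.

£345.67

Heat load = 87800 MJ = 87,800,000,000 J / 1055 = 83,222,749 BTU
Gas: input = 83,222,749 / 0.91 = 91,453,570 BTU = 914.5 therm → 914.5 × £1.75 = £1,600.44; + 4 × £6.69 standing = £1,627.20
Heat pump: 83,222,749 BTU / 3412 = 24,390 kWh heat; / 3.3 = 7,391 kWh in → × £0.169 = £1,249.12; + 4 × £8.10 standing = £1,281.52
Difference = |£1,627.20 − £1,281.52| = £345.67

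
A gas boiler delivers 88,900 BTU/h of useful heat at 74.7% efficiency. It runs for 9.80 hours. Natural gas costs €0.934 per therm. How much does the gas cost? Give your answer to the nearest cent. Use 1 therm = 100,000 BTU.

Heat delivered = 88,900 BTU/h × 9.80 h = 871,220 BTU
Gas input = 871,220 / 0.747 = 1,166,292 BTU
= 1,166,292 / 100,000 = 11.66 therm
Cost = 11.66 × €0.934/therm = €10.89

€10.89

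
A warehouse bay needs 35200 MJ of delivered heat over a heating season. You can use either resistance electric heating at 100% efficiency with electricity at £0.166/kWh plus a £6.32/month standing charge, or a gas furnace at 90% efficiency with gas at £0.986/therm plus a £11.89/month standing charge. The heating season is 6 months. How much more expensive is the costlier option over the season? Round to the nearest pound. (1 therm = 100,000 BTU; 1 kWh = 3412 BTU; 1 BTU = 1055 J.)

Heat load = 35200 MJ = 35,200,000,000 J / 1055 = 33,364,929 BTU
Gas: input = 33,364,929 / 0.90 = 37,072,143 BTU = 370.7 therm → 370.7 × £0.986 = £365.53; + 6 × £11.89 standing = £436.87
Electric: 33,364,929 BTU / 3412 = 9,779 kWh → × £0.166 = £1,623.26; + 6 × £6.32 standing = £1,661.18
Difference = |£436.87 − £1,661.18| = £1,224.31 ≈ £1224

£1224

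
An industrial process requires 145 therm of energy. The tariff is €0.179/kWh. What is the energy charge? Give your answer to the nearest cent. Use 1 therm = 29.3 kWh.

€760.48

145 therm × (29.3 kWh/therm) = 4,248 kWh
Cost = 4,248 kWh × €0.179/kWh = €760.48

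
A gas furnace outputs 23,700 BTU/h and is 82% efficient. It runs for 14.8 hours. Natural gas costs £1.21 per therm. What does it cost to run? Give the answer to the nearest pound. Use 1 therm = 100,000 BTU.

£5

Heat delivered = 23,700 BTU/h × 14.8 h = 350,760 BTU
Gas input = 350,760 / 0.82 = 427,756 BTU
= 427,756 / 100,000 = 4.278 therm
Cost = 4.278 × £1.21/therm = £5.18 ≈ £5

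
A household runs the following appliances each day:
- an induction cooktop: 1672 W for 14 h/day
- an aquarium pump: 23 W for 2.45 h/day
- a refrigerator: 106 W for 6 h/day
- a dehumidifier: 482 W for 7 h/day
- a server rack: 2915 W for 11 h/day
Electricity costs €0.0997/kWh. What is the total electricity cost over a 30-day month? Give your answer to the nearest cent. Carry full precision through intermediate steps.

€178.08

induction cooktop: 1672 W × 14 h × 30 d = 702,240 Wh = 702.2 kWh
aquarium pump: 23 W × 2.45 h × 30 d = 1,690 Wh = 1.69 kWh
refrigerator: 106 W × 6 h × 30 d = 19,080 Wh = 19.08 kWh
dehumidifier: 482 W × 7 h × 30 d = 101,220 Wh = 101.2 kWh
server rack: 2915 W × 11 h × 30 d = 961,950 Wh = 962 kWh
Total energy = 702.2 + 1.69 + 19.08 + 101.2 + 962 = 1,786 kWh
Cost = 1,786 kWh × €0.0997 = €178.08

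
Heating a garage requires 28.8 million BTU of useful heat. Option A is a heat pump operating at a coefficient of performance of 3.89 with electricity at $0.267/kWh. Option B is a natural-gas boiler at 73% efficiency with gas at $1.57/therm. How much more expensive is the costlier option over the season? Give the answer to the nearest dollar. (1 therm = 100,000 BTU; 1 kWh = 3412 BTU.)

Heat load = 28.8 × 10⁶ BTU = 28,800,000 BTU
Gas: input = 28,800,000 / 0.73 = 39,452,055 BTU = 394.5 therm → 394.5 × $1.57 = $619.40
Heat pump: 28,800,000 BTU / 3412 = 8,441 kWh heat; / 3.89 = 2,170 kWh in → × $0.267 = $579.36
Difference = |$619.40 − $579.36| = $40.04 ≈ $40

$40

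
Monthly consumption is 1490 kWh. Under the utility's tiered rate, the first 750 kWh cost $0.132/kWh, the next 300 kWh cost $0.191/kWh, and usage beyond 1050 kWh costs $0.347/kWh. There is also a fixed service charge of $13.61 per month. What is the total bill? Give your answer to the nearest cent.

First 750 kWh × $0.132 = $99.00
Next 300 kWh × $0.191 = $57.30
Remaining 440 kWh × $0.347 = $152.68
Energy charge = $308.98; + service $13.61 = $322.59

$322.59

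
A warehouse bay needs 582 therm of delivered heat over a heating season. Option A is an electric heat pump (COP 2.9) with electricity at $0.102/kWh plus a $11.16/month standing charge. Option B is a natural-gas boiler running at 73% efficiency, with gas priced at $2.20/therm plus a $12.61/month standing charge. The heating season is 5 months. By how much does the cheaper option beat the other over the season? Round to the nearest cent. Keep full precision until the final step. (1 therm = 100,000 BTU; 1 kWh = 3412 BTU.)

$1161.27

Heat load = 582 therm × 100,000 = 58,200,000 BTU
Gas: input = 58,200,000 / 0.73 = 79,726,027 BTU = 797.3 therm → 797.3 × $2.20 = $1,753.97; + 5 × $12.61 standing = $1,817.02
Heat pump: 58,200,000 BTU / 3412 = 17,060 kWh heat; / 2.9 = 5,882 kWh in → × $0.102 = $599.95; + 5 × $11.16 standing = $655.75
Difference = |$1,817.02 − $655.75| = $1,161.27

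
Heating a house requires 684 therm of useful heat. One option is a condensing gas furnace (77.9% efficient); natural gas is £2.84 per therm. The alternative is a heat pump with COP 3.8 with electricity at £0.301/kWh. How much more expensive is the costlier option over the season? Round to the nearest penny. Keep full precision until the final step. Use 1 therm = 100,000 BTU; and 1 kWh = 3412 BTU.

£905.73

Heat load = 684 therm × 100,000 = 68,400,000 BTU
Gas: input = 68,400,000 / 0.779 = 87,804,878 BTU = 878 therm → 878 × £2.84 = £2,493.66
Heat pump: 68,400,000 BTU / 3412 = 20,050 kWh heat; / 3.8 = 5,275 kWh in → × £0.301 = £1,587.92
Difference = |£2,493.66 − £1,587.92| = £905.73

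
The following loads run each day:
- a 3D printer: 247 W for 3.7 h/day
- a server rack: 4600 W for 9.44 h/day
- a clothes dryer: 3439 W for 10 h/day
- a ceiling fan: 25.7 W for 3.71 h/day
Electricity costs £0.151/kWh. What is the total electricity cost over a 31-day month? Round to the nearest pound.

£369

3D printer: 247 W × 3.7 h × 31 d = 28,331 Wh = 28.33 kWh
server rack: 4600 W × 9.44 h × 31 d = 1,346,144 Wh = 1,346 kWh
clothes dryer: 3439 W × 10 h × 31 d = 1,066,090 Wh = 1,066 kWh
ceiling fan: 25.7 W × 3.71 h × 31 d = 2,956 Wh = 2.956 kWh
Total energy = 28.33 + 1,346 + 1,066 + 2.956 = 2,444 kWh
Cost = 2,444 kWh × £0.151 = £368.97 ≈ £369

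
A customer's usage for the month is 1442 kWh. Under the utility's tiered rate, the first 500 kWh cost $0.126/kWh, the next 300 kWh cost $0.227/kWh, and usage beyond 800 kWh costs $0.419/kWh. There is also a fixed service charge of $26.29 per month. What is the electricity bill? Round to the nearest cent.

First 500 kWh × $0.126 = $63.00
Next 300 kWh × $0.227 = $68.10
Remaining 642 kWh × $0.419 = $269.00
Energy charge = $400.10; + service $26.29 = $426.39

$426.39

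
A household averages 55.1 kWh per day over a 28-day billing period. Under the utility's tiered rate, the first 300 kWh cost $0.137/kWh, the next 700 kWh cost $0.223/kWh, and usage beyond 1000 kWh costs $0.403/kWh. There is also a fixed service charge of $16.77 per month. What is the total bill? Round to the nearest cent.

$432.72

Usage = 55.1 kWh/day × 28 days = 1542.8 kWh
First 300 kWh × $0.137 = $41.10
Next 700 kWh × $0.223 = $156.10
Remaining 542.8 kWh × $0.403 = $218.75
Energy charge = $415.95; + service $16.77 = $432.72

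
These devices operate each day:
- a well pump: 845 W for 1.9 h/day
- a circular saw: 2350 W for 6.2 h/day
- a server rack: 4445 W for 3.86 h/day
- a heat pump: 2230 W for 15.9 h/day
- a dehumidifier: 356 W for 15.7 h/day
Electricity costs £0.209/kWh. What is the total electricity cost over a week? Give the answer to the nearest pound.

£109

well pump: 845 W × 1.9 h × 7 d = 11,238 Wh = 11.24 kWh
circular saw: 2350 W × 6.2 h × 7 d = 101,990 Wh = 102 kWh
server rack: 4445 W × 3.86 h × 7 d = 120,104 Wh = 120.1 kWh
heat pump: 2230 W × 15.9 h × 7 d = 248,199 Wh = 248.2 kWh
dehumidifier: 356 W × 15.7 h × 7 d = 39,124 Wh = 39.12 kWh
Total energy = 11.24 + 102 + 120.1 + 248.2 + 39.12 = 520.7 kWh
Cost = 520.7 kWh × £0.209 = £108.82 ≈ £109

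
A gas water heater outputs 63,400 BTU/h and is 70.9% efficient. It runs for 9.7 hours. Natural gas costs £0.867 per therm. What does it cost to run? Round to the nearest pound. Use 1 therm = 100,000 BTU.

£8

Heat delivered = 63,400 BTU/h × 9.7 h = 614,980 BTU
Gas input = 614,980 / 0.709 = 867,391 BTU
= 867,391 / 100,000 = 8.674 therm
Cost = 8.674 × £0.867/therm = £7.52 ≈ £8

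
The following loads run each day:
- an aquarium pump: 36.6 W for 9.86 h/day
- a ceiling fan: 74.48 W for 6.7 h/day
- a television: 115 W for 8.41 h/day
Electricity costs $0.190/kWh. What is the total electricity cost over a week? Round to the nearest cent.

$2.43

aquarium pump: 36.6 W × 9.86 h × 7 d = 2,526 Wh = 2.526 kWh
ceiling fan: 74.48 W × 6.7 h × 7 d = 3,493 Wh = 3.493 kWh
television: 115 W × 8.41 h × 7 d = 6,770 Wh = 6.77 kWh
Total energy = 2.526 + 3.493 + 6.77 = 12.79 kWh
Cost = 12.79 kWh × $0.190 = $2.43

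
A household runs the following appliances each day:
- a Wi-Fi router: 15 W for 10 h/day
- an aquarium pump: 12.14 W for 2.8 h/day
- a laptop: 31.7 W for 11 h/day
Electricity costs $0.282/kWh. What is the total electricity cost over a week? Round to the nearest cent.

Wi-Fi router: 15 W × 10 h × 7 d = 1,050 Wh = 1.05 kWh
aquarium pump: 12.14 W × 2.8 h × 7 d = 238 Wh = 0.2379 kWh
laptop: 31.7 W × 11 h × 7 d = 2,441 Wh = 2.441 kWh
Total energy = 1.05 + 0.2379 + 2.441 = 3.729 kWh
Cost = 3.729 kWh × $0.282 = $1.05

$1.05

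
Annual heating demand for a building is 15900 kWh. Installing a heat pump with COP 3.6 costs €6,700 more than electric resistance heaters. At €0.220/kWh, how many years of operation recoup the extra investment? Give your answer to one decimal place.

2.7 years

Resistance: 15900 kWh × €0.220 = €3,498.00/yr
Heat pump: 15900 / 3.6 = 4417 kWh in → × €0.220 = €971.67/yr
Annual savings = €2,526.33
Payback = €6,700 / €2,526.33 = 2.65 years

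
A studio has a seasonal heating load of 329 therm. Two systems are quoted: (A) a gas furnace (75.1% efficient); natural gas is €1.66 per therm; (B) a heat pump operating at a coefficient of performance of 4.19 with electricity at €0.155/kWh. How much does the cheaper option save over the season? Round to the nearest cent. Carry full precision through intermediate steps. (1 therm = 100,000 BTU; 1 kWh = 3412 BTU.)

Heat load = 329 therm × 100,000 = 32,900,000 BTU
Gas: input = 32,900,000 / 0.751 = 43,808,256 BTU = 438.1 therm → 438.1 × €1.66 = €727.22
Heat pump: 32,900,000 BTU / 3412 = 9,642 kWh heat; / 4.19 = 2,301 kWh in → × €0.155 = €356.70
Difference = |€727.22 − €356.70| = €370.52

€370.52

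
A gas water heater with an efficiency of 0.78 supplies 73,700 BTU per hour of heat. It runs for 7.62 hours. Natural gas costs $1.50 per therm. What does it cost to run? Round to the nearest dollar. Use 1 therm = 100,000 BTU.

$11

Heat delivered = 73,700 BTU/h × 7.62 h = 561,594 BTU
Gas input = 561,594 / 0.78 = 719,992 BTU
= 719,992 / 100,000 = 7.2 therm
Cost = 7.2 × $1.50/therm = $10.80 ≈ $11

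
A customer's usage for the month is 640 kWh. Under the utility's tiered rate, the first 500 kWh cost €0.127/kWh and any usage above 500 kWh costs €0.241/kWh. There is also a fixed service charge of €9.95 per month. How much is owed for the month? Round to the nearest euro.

First 500 kWh × €0.127 = €63.50
Remaining 140 kWh × €0.241 = €33.74
Energy charge = €97.24; + service €9.95 = €107.19 ≈ €107

€107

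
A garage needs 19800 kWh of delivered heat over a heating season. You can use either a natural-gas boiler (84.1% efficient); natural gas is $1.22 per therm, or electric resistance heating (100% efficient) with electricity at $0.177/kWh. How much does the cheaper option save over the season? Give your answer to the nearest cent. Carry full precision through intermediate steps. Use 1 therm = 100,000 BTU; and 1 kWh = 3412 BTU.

Heat load = 19800 kWh × 3412 = 67,557,600 BTU
Gas: input = 67,557,600 / 0.841 = 80,330,083 BTU = 803.3 therm → 803.3 × $1.22 = $980.03
Electric: 67,557,600 BTU / 3412 = 19,800 kWh → × $0.177 = $3,504.60
Difference = |$980.03 − $3,504.60| = $2,524.57

$2524.57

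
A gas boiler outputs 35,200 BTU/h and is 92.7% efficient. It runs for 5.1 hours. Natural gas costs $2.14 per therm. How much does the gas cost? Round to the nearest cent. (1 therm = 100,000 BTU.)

Heat delivered = 35,200 BTU/h × 5.1 h = 179,520 BTU
Gas input = 179,520 / 0.927 = 193,657 BTU
= 193,657 / 100,000 = 1.937 therm
Cost = 1.937 × $2.14/therm = $4.14

$4.14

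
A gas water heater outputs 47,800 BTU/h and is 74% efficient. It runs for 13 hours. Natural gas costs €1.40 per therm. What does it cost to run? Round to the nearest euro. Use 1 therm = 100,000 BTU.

€12

Heat delivered = 47,800 BTU/h × 13 h = 621,400 BTU
Gas input = 621,400 / 0.74 = 839,730 BTU
= 839,730 / 100,000 = 8.397 therm
Cost = 8.397 × €1.40/therm = €11.76 ≈ €12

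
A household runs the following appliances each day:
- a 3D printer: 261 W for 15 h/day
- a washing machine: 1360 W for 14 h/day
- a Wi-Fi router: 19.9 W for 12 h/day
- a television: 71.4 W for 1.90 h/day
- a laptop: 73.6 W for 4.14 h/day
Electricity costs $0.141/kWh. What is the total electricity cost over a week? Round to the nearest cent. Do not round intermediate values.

$23.33

3D printer: 261 W × 15 h × 7 d = 27,405 Wh = 27.41 kWh
washing machine: 1360 W × 14 h × 7 d = 133,280 Wh = 133.3 kWh
Wi-Fi router: 19.9 W × 12 h × 7 d = 1,672 Wh = 1.672 kWh
television: 71.4 W × 1.90 h × 7 d = 950 Wh = 0.9496 kWh
laptop: 73.6 W × 4.14 h × 7 d = 2,133 Wh = 2.133 kWh
Total energy = 27.41 + 133.3 + 1.672 + 0.9496 + 2.133 = 165.4 kWh
Cost = 165.4 kWh × $0.141 = $23.33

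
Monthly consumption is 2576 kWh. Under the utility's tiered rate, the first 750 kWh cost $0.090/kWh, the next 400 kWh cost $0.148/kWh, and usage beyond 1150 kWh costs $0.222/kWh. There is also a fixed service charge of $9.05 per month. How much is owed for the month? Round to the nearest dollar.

$452

First 750 kWh × $0.090 = $67.50
Next 400 kWh × $0.148 = $59.20
Remaining 1426 kWh × $0.222 = $316.57
Energy charge = $443.27; + service $9.05 = $452.32 ≈ $452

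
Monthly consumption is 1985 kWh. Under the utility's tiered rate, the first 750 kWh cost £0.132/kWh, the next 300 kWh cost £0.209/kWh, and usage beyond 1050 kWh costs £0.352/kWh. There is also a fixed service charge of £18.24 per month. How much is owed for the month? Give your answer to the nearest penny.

£509.06

First 750 kWh × £0.132 = £99.00
Next 300 kWh × £0.209 = £62.70
Remaining 935 kWh × £0.352 = £329.12
Energy charge = £490.82; + service £18.24 = £509.06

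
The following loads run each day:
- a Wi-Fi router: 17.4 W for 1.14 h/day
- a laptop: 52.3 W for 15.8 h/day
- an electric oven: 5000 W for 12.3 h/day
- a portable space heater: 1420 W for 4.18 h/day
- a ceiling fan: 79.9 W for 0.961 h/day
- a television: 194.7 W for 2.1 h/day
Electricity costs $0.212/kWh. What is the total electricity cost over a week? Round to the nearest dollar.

$102

Wi-Fi router: 17.4 W × 1.14 h × 7 d = 139 Wh = 0.1389 kWh
laptop: 52.3 W × 15.8 h × 7 d = 5,784 Wh = 5.784 kWh
electric oven: 5000 W × 12.3 h × 7 d = 430,500 Wh = 430.5 kWh
portable space heater: 1420 W × 4.18 h × 7 d = 41,549 Wh = 41.55 kWh
ceiling fan: 79.9 W × 0.961 h × 7 d = 537 Wh = 0.5375 kWh
television: 194.7 W × 2.1 h × 7 d = 2,862 Wh = 2.862 kWh
Total energy = 0.1389 + 5.784 + 430.5 + 41.55 + 0.5375 + 2.862 = 481.4 kWh
Cost = 481.4 kWh × $0.212 = $102.05 ≈ $102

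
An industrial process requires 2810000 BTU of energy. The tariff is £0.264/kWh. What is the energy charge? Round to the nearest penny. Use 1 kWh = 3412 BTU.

2810000 BTU × (0.00029308 kWh/BTU) = 823.6 kWh
Cost = 823.6 kWh × £0.264/kWh = £217.42

£217.42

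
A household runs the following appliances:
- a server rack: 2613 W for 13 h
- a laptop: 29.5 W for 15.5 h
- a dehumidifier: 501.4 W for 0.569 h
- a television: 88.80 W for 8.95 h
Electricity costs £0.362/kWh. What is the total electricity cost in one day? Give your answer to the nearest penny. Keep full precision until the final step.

£12.85

server rack: 2613 W × 13 h = 33,969 Wh = 33.97 kWh
laptop: 29.5 W × 15.5 h = 457 Wh = 0.4572 kWh
dehumidifier: 501.4 W × 0.569 h = 285 Wh = 0.2853 kWh
television: 88.80 W × 8.95 h = 795 Wh = 0.7948 kWh
Total energy = 33.97 + 0.4572 + 0.2853 + 0.7948 = 35.51 kWh
Cost = 35.51 kWh × £0.362 = £12.85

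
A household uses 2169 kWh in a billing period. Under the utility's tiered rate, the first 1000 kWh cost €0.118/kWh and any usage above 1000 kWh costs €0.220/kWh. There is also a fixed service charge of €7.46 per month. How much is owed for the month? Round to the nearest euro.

€383

First 1000 kWh × €0.118 = €118.00
Remaining 1169 kWh × €0.220 = €257.18
Energy charge = €375.18; + service €7.46 = €382.64 ≈ €383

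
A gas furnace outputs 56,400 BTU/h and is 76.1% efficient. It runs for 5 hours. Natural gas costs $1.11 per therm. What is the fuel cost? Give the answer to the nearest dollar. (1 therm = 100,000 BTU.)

$4

Heat delivered = 56,400 BTU/h × 5 h = 282,000 BTU
Gas input = 282,000 / 0.761 = 370,565 BTU
= 370,565 / 100,000 = 3.706 therm
Cost = 3.706 × $1.11/therm = $4.11 ≈ $4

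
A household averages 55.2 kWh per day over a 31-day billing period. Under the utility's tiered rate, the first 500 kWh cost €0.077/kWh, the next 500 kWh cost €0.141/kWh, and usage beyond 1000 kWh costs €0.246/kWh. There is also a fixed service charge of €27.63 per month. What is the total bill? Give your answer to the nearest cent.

Usage = 55.2 kWh/day × 31 days = 1711.2 kWh
First 500 kWh × €0.077 = €38.50
Next 500 kWh × €0.141 = €70.50
Remaining 711.2 kWh × €0.246 = €174.96
Energy charge = €283.96; + service €27.63 = €311.59

€311.59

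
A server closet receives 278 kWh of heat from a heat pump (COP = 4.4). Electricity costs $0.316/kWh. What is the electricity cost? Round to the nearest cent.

$19.97

Electrical input = 278 kWh / 4.4 = 63.18 kWh
Cost = 63.18 × $0.316/kWh = $19.97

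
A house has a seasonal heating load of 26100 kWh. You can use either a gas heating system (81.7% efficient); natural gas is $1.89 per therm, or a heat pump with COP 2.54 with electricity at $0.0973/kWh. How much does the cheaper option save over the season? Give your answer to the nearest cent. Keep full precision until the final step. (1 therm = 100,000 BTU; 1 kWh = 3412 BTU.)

$1060.29

Heat load = 26100 kWh × 3412 = 89,053,200 BTU
Gas: input = 89,053,200 / 0.817 = 109,000,245 BTU = 1,090 therm → 1,090 × $1.89 = $2,060.10
Heat pump: 89,053,200 BTU / 3412 = 26,100 kWh heat; / 2.54 = 10,280 kWh in → × $0.0973 = $999.81
Difference = |$2,060.10 − $999.81| = $1,060.29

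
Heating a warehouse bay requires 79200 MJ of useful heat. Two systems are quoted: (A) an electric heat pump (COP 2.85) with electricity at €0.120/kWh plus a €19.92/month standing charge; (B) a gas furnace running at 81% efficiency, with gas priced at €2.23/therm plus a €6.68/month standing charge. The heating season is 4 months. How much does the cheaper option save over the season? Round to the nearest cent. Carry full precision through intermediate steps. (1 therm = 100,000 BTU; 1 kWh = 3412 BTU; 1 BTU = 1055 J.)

€1087.41

Heat load = 79200 MJ = 79,200,000,000 J / 1055 = 75,071,090 BTU
Gas: input = 75,071,090 / 0.810 = 92,680,358 BTU = 926.8 therm → 926.8 × €2.23 = €2,066.77; + 4 × €6.68 standing = €2,093.49
Heat pump: 75,071,090 BTU / 3412 = 22,000 kWh heat; / 2.85 = 7,720 kWh in → × €0.120 = €926.40; + 4 × €19.92 standing = €1,006.08
Difference = |€2,093.49 − €1,006.08| = €1,087.41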